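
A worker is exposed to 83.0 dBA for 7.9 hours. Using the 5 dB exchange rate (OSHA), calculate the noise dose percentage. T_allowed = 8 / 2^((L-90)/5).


Given values:
  L = 83.0 dBA, T = 7.9 hours
Formula: T_allowed = 8 / 2^((L - 90) / 5)
Compute exponent: (83.0 - 90) / 5 = -1.4
Compute 2^(-1.4) = 0.378929
T_allowed = 8 / 0.378929 = 21.112134 hours
Dose = (T / T_allowed) * 100
Dose = (7.9 / 21.112134) * 100 = 37.42

37.42 %


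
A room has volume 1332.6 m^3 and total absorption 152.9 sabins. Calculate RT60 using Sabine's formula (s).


Given values:
  V = 1332.6 m^3
  A = 152.9 sabins
Formula: RT60 = 0.161 * V / A
Numerator: 0.161 * 1332.6 = 214.5486
RT60 = 214.5486 / 152.9 = 1.403

1.403 s


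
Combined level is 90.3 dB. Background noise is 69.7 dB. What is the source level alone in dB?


Given values:
  L_total = 90.3 dB, L_bg = 69.7 dB
Formula: L_source = 10 * log10(10^(L_total/10) - 10^(L_bg/10))
Convert to linear:
  10^(90.3/10) = 1071519305.2376
  10^(69.7/10) = 9332543.008
Difference: 1071519305.2376 - 9332543.008 = 1062186762.2296
L_source = 10 * log10(1062186762.2296) = 90.26

90.26 dB


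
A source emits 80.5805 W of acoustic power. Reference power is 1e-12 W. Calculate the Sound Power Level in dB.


Given values:
  W = 80.5805 W
  W_ref = 1e-12 W
Formula: SWL = 10 * log10(W / W_ref)
Compute ratio: W / W_ref = 80580500000000
Compute log10: log10(80580500000000) = 13.90623
Multiply: SWL = 10 * 13.90623 = 139.06

139.06 dB


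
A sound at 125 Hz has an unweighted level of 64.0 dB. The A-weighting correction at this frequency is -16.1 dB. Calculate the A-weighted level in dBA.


Given values:
  SPL = 64.0 dB
  A-weighting at 125 Hz = -16.1 dB
Formula: L_A = SPL + A_weight
L_A = 64.0 + (-16.1)
L_A = 47.9

47.9 dBA


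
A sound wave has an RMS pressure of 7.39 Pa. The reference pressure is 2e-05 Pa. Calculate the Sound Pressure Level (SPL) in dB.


Given values:
  p = 7.39 Pa
  p_ref = 2e-05 Pa
Formula: SPL = 20 * log10(p / p_ref)
Compute ratio: p / p_ref = 7.39 / 2e-05 = 369500
Compute log10: log10(369500) = 5.567614
Multiply: SPL = 20 * 5.567614 = 111.35

111.35 dB


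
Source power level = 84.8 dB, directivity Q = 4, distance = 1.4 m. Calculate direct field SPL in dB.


Given values:
  Lw = 84.8 dB, Q = 4, r = 1.4 m
Formula: SPL = Lw + 10 * log10(Q / (4 * pi * r^2))
Compute 4 * pi * r^2 = 4 * pi * 1.4^2 = 24.6301
Compute Q / denom = 4 / 24.6301 = 0.16240291
Compute 10 * log10(0.16240291) = -7.8941
SPL = 84.8 + (-7.8941) = 76.91

76.91 dB


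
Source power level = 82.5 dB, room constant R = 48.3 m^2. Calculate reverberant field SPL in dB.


Given values:
  Lw = 82.5 dB, R = 48.3 m^2
Formula: SPL = Lw + 10 * log10(4 / R)
Compute 4 / R = 4 / 48.3 = 0.082816
Compute 10 * log10(0.082816) = -10.8189
SPL = 82.5 + (-10.8189) = 71.68

71.68 dB


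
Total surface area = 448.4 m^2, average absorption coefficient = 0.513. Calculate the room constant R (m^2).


Given values:
  S = 448.4 m^2, alpha = 0.513
Formula: R = S * alpha / (1 - alpha)
Numerator: 448.4 * 0.513 = 230.0292
Denominator: 1 - 0.513 = 0.487
R = 230.0292 / 0.487 = 472.34

472.34 m^2


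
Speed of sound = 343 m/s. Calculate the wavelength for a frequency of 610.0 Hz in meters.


Given values:
  c = 343 m/s, f = 610.0 Hz
Formula: lambda = c / f
lambda = 343 / 610.0
lambda = 0.5623

0.5623 m


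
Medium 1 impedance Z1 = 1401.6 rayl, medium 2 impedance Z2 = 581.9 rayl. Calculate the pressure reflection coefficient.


Given values:
  Z1 = 1401.6 rayl, Z2 = 581.9 rayl
Formula: R = (Z2 - Z1) / (Z2 + Z1)
Numerator: Z2 - Z1 = 581.9 - 1401.6 = -819.7
Denominator: Z2 + Z1 = 581.9 + 1401.6 = 1983.5
R = -819.7 / 1983.5 = -0.4133

-0.4133


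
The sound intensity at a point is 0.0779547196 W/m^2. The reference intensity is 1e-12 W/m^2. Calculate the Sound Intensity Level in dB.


Given values:
  I = 0.0779547196 W/m^2
  I_ref = 1e-12 W/m^2
Formula: SIL = 10 * log10(I / I_ref)
Compute ratio: I / I_ref = 77954719600
Compute log10: log10(77954719600) = 10.891842
Multiply: SIL = 10 * 10.891842 = 108.92

108.92 dB


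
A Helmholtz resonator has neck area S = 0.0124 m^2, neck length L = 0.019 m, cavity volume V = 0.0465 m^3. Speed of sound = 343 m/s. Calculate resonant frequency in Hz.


Given values:
  S = 0.0124 m^2, L = 0.019 m, V = 0.0465 m^3, c = 343 m/s
Formula: f = (c / (2*pi)) * sqrt(S / (V * L))
Compute V * L = 0.0465 * 0.019 = 0.0008835
Compute S / (V * L) = 0.0124 / 0.0008835 = 14.0351
Compute sqrt(14.0351) = 3.746345
Compute c / (2*pi) = 343 / 6.283185 = 54.590148
f = 54.590148 * 3.746345 = 204.51

204.51 Hz


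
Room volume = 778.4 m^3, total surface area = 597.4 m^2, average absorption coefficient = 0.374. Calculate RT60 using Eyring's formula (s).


Given values:
  V = 778.4 m^3, S = 597.4 m^2, alpha = 0.374
Formula: RT60 = 0.161 * V / (-S * ln(1 - alpha))
Compute ln(1 - 0.374) = ln(0.626) = -0.468405
Denominator: -597.4 * -0.468405 = 279.8251
Numerator: 0.161 * 778.4 = 125.3224
RT60 = 125.3224 / 279.8251 = 0.448

0.448 s


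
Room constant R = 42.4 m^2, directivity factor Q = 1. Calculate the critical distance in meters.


Given values:
  R = 42.4 m^2, Q = 1
Formula: d_c = 0.141 * sqrt(Q * R)
Compute Q * R = 1 * 42.4 = 42.4
Compute sqrt(42.4) = 6.5115
d_c = 0.141 * 6.5115 = 0.918

0.918 m


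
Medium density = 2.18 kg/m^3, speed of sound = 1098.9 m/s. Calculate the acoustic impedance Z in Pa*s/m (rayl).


Given values:
  rho = 2.18 kg/m^3
  c = 1098.9 m/s
Formula: Z = rho * c
Z = 2.18 * 1098.9
Z = 2395.6

2395.6 rayl


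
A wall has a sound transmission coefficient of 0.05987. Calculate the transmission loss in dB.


Given values:
  tau = 0.05987
Formula: TL = 10 * log10(1 / tau)
Compute 1 / tau = 1 / 0.05987 = 16.7029
Compute log10(16.7029) = 1.222792
TL = 10 * 1.222792 = 12.23

12.23 dB


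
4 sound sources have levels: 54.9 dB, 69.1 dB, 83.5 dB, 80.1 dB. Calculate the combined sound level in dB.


Formula: L_total = 10 * log10( sum(10^(Li/10)) )
  Source 1: 10^(54.9/10) = 309029.5433
  Source 2: 10^(69.1/10) = 8128305.1616
  Source 3: 10^(83.5/10) = 223872113.8568
  Source 4: 10^(80.1/10) = 102329299.2281
Sum of linear values = 334638747.7898
L_total = 10 * log10(334638747.7898) = 85.25

85.25 dB


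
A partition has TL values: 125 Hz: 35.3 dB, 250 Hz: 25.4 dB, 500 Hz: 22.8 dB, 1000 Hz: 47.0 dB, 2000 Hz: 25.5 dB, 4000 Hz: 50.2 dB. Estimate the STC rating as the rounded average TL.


Given TL values at each frequency:
  125 Hz: 35.3 dB
  250 Hz: 25.4 dB
  500 Hz: 22.8 dB
  1000 Hz: 47.0 dB
  2000 Hz: 25.5 dB
  4000 Hz: 50.2 dB
Formula: STC ~ round(average of TL values)
Sum = 35.3 + 25.4 + 22.8 + 47.0 + 25.5 + 50.2 = 206.2
Average = 206.2 / 6 = 34.37
Rounded: 34

34


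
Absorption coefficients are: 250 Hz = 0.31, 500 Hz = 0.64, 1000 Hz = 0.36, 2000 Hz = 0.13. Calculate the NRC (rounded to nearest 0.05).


Given values:
  a_250 = 0.31, a_500 = 0.64
  a_1000 = 0.36, a_2000 = 0.13
Formula: NRC = (a250 + a500 + a1000 + a2000) / 4
Sum = 0.31 + 0.64 + 0.36 + 0.13 = 1.44
NRC = 1.44 / 4 = 0.36
Rounded to nearest 0.05: 0.35

0.35


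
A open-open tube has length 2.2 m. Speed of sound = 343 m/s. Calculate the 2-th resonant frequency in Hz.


Given values:
  Tube type: open-open, L = 2.2 m, c = 343 m/s, n = 2
Formula: f_n = n * c / (2 * L)
Compute 2 * L = 2 * 2.2 = 4.4
f = 2 * 343 / 4.4
f = 155.91

155.91 Hz


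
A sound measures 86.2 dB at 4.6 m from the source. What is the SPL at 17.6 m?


Given values:
  SPL1 = 86.2 dB, r1 = 4.6 m, r2 = 17.6 m
Formula: SPL2 = SPL1 - 20 * log10(r2 / r1)
Compute ratio: r2 / r1 = 17.6 / 4.6 = 3.8261
Compute log10: log10(3.8261) = 0.582756
Compute drop: 20 * 0.582756 = 11.6551
SPL2 = 86.2 - 11.6551 = 74.54

74.54 dB


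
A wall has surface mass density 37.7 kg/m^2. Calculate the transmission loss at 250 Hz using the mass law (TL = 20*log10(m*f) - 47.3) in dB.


Given values:
  m = 37.7 kg/m^2, f = 250 Hz
Formula: TL = 20 * log10(m * f) - 47.3
Compute m * f = 37.7 * 250 = 9425.0
Compute log10(9425.0) = 3.974281
Compute 20 * 3.974281 = 79.4856
TL = 79.4856 - 47.3 = 32.19

32.19 dB


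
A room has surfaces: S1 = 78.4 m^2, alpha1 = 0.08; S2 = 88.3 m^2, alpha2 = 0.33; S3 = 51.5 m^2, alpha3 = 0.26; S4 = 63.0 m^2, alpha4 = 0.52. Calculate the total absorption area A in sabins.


Given surfaces:
  Surface 1: 78.4 * 0.08 = 6.272
  Surface 2: 88.3 * 0.33 = 29.139
  Surface 3: 51.5 * 0.26 = 13.39
  Surface 4: 63.0 * 0.52 = 32.76
Formula: A = sum(Si * alpha_i)
A = 6.272 + 29.139 + 13.39 + 32.76
A = 81.56

81.56 sabins


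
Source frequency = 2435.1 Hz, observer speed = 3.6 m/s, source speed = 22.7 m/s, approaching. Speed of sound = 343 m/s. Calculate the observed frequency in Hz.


Given values:
  f_s = 2435.1 Hz, v_o = 3.6 m/s, v_s = 22.7 m/s
  Direction: approaching
Formula: f_o = f_s * (c + v_o) / (c - v_s)
Numerator: c + v_o = 343 + 3.6 = 346.6
Denominator: c - v_s = 343 - 22.7 = 320.3
f_o = 2435.1 * 346.6 / 320.3 = 2635.05

2635.05 Hz


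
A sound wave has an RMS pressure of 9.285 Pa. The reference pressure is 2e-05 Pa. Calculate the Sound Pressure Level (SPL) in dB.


Given values:
  p = 9.285 Pa
  p_ref = 2e-05 Pa
Formula: SPL = 20 * log10(p / p_ref)
Compute ratio: p / p_ref = 9.285 / 2e-05 = 464250
Compute log10: log10(464250) = 5.666752
Multiply: SPL = 20 * 5.666752 = 113.34

113.34 dB


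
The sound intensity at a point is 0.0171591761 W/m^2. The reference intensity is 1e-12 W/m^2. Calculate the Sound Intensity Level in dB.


Given values:
  I = 0.0171591761 W/m^2
  I_ref = 1e-12 W/m^2
Formula: SIL = 10 * log10(I / I_ref)
Compute ratio: I / I_ref = 17159176100
Compute log10: log10(17159176100) = 10.234496
Multiply: SIL = 10 * 10.234496 = 102.34

102.34 dB


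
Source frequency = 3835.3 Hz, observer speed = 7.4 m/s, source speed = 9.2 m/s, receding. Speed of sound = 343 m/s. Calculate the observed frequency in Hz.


Given values:
  f_s = 3835.3 Hz, v_o = 7.4 m/s, v_s = 9.2 m/s
  Direction: receding
Formula: f_o = f_s * (c - v_o) / (c + v_s)
Numerator: c - v_o = 343 - 7.4 = 335.6
Denominator: c + v_s = 343 + 9.2 = 352.2
f_o = 3835.3 * 335.6 / 352.2 = 3654.53

3654.53 Hz


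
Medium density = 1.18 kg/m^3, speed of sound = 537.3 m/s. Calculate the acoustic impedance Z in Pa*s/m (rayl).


Given values:
  rho = 1.18 kg/m^3
  c = 537.3 m/s
Formula: Z = rho * c
Z = 1.18 * 537.3
Z = 634.01

634.01 rayl


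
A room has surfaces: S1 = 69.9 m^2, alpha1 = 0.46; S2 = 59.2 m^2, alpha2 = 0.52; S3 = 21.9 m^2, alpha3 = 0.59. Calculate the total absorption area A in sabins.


Given surfaces:
  Surface 1: 69.9 * 0.46 = 32.154
  Surface 2: 59.2 * 0.52 = 30.784
  Surface 3: 21.9 * 0.59 = 12.921
Formula: A = sum(Si * alpha_i)
A = 32.154 + 30.784 + 12.921
A = 75.86

75.86 sabins


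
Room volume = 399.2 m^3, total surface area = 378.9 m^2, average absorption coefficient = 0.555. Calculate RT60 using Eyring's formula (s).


Given values:
  V = 399.2 m^3, S = 378.9 m^2, alpha = 0.555
Formula: RT60 = 0.161 * V / (-S * ln(1 - alpha))
Compute ln(1 - 0.555) = ln(0.445) = -0.809681
Denominator: -378.9 * -0.809681 = 306.7881
Numerator: 0.161 * 399.2 = 64.2712
RT60 = 64.2712 / 306.7881 = 0.209

0.209 s


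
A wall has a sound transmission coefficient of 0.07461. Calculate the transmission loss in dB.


Given values:
  tau = 0.07461
Formula: TL = 10 * log10(1 / tau)
Compute 1 / tau = 1 / 0.07461 = 13.403
Compute log10(13.403) = 1.127202
TL = 10 * 1.127202 = 11.27

11.27 dB


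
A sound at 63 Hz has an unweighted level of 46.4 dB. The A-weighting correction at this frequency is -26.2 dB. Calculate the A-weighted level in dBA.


Given values:
  SPL = 46.4 dB
  A-weighting at 63 Hz = -26.2 dB
Formula: L_A = SPL + A_weight
L_A = 46.4 + (-26.2)
L_A = 20.2

20.2 dBA


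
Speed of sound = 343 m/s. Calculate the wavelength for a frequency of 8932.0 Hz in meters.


Given values:
  c = 343 m/s, f = 8932.0 Hz
Formula: lambda = c / f
lambda = 343 / 8932.0
lambda = 0.0384

0.0384 m


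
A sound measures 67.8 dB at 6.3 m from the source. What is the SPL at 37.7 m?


Given values:
  SPL1 = 67.8 dB, r1 = 6.3 m, r2 = 37.7 m
Formula: SPL2 = SPL1 - 20 * log10(r2 / r1)
Compute ratio: r2 / r1 = 37.7 / 6.3 = 5.9841
Compute log10: log10(5.9841) = 0.776999
Compute drop: 20 * 0.776999 = 15.54
SPL2 = 67.8 - 15.54 = 52.26

52.26 dB


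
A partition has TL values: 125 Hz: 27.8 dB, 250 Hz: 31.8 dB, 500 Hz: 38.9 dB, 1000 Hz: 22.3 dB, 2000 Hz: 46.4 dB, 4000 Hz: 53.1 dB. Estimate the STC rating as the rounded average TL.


Given TL values at each frequency:
  125 Hz: 27.8 dB
  250 Hz: 31.8 dB
  500 Hz: 38.9 dB
  1000 Hz: 22.3 dB
  2000 Hz: 46.4 dB
  4000 Hz: 53.1 dB
Formula: STC ~ round(average of TL values)
Sum = 27.8 + 31.8 + 38.9 + 22.3 + 46.4 + 53.1 = 220.3
Average = 220.3 / 6 = 36.72
Rounded: 37

37


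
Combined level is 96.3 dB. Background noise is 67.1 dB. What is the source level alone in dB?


Given values:
  L_total = 96.3 dB, L_bg = 67.1 dB
Formula: L_source = 10 * log10(10^(L_total/10) - 10^(L_bg/10))
Convert to linear:
  10^(96.3/10) = 4265795188.0159
  10^(67.1/10) = 5128613.8399
Difference: 4265795188.0159 - 5128613.8399 = 4260666574.176
L_source = 10 * log10(4260666574.176) = 96.29

96.29 dB


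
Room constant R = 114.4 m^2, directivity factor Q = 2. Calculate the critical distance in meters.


Given values:
  R = 114.4 m^2, Q = 2
Formula: d_c = 0.141 * sqrt(Q * R)
Compute Q * R = 2 * 114.4 = 228.8
Compute sqrt(228.8) = 15.1261
d_c = 0.141 * 15.1261 = 2.133

2.133 m


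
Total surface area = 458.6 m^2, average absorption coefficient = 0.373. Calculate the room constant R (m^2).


Given values:
  S = 458.6 m^2, alpha = 0.373
Formula: R = S * alpha / (1 - alpha)
Numerator: 458.6 * 0.373 = 171.0578
Denominator: 1 - 0.373 = 0.627
R = 171.0578 / 0.627 = 272.82

272.82 m^2


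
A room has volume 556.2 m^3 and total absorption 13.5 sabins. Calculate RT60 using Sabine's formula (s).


Given values:
  V = 556.2 m^3
  A = 13.5 sabins
Formula: RT60 = 0.161 * V / A
Numerator: 0.161 * 556.2 = 89.5482
RT60 = 89.5482 / 13.5 = 6.633

6.633 s


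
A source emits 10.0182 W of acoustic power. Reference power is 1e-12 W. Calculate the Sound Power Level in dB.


Given values:
  W = 10.0182 W
  W_ref = 1e-12 W
Formula: SWL = 10 * log10(W / W_ref)
Compute ratio: W / W_ref = 10018200000000
Compute log10: log10(10018200000000) = 13.00079
Multiply: SWL = 10 * 13.00079 = 130.01

130.01 dB


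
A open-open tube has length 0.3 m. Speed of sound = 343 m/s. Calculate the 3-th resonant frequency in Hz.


Given values:
  Tube type: open-open, L = 0.3 m, c = 343 m/s, n = 3
Formula: f_n = n * c / (2 * L)
Compute 2 * L = 2 * 0.3 = 0.6
f = 3 * 343 / 0.6
f = 1715.0

1715.0 Hz


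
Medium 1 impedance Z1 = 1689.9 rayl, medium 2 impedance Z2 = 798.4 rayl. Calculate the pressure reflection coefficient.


Given values:
  Z1 = 1689.9 rayl, Z2 = 798.4 rayl
Formula: R = (Z2 - Z1) / (Z2 + Z1)
Numerator: Z2 - Z1 = 798.4 - 1689.9 = -891.5
Denominator: Z2 + Z1 = 798.4 + 1689.9 = 2488.3
R = -891.5 / 2488.3 = -0.3583

-0.3583


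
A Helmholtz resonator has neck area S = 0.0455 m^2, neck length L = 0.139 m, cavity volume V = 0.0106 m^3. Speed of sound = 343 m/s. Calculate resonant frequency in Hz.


Given values:
  S = 0.0455 m^2, L = 0.139 m, V = 0.0106 m^3, c = 343 m/s
Formula: f = (c / (2*pi)) * sqrt(S / (V * L))
Compute V * L = 0.0106 * 0.139 = 0.0014734
Compute S / (V * L) = 0.0455 / 0.0014734 = 30.881
Compute sqrt(30.881) = 5.557068
Compute c / (2*pi) = 343 / 6.283185 = 54.590148
f = 54.590148 * 5.557068 = 303.36

303.36 Hz


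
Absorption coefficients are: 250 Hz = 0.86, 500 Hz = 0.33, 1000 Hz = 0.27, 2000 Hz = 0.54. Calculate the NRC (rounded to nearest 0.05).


Given values:
  a_250 = 0.86, a_500 = 0.33
  a_1000 = 0.27, a_2000 = 0.54
Formula: NRC = (a250 + a500 + a1000 + a2000) / 4
Sum = 0.86 + 0.33 + 0.27 + 0.54 = 2.0
NRC = 2.0 / 4 = 0.5
Rounded to nearest 0.05: 0.5

0.5


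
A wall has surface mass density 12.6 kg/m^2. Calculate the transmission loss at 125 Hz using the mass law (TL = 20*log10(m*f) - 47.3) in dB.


Given values:
  m = 12.6 kg/m^2, f = 125 Hz
Formula: TL = 20 * log10(m * f) - 47.3
Compute m * f = 12.6 * 125 = 1575.0
Compute log10(1575.0) = 3.197281
Compute 20 * 3.197281 = 63.9456
TL = 63.9456 - 47.3 = 16.65

16.65 dB


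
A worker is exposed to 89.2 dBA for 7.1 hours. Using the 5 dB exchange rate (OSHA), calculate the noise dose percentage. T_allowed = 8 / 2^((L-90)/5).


Given values:
  L = 89.2 dBA, T = 7.1 hours
Formula: T_allowed = 8 / 2^((L - 90) / 5)
Compute exponent: (89.2 - 90) / 5 = -0.16
Compute 2^(-0.16) = 0.895025
T_allowed = 8 / 0.895025 = 8.938298 hours
Dose = (T / T_allowed) * 100
Dose = (7.1 / 8.938298) * 100 = 79.43

79.43 %


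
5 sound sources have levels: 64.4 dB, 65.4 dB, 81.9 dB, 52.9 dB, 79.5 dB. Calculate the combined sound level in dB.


Formula: L_total = 10 * log10( sum(10^(Li/10)) )
  Source 1: 10^(64.4/10) = 2754228.7033
  Source 2: 10^(65.4/10) = 3467368.5045
  Source 3: 10^(81.9/10) = 154881661.8912
  Source 4: 10^(52.9/10) = 194984.46
  Source 5: 10^(79.5/10) = 89125093.8134
Sum of linear values = 250423337.3724
L_total = 10 * log10(250423337.3724) = 83.99

83.99 dB


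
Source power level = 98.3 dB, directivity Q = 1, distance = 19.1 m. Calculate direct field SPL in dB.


Given values:
  Lw = 98.3 dB, Q = 1, r = 19.1 m
Formula: SPL = Lw + 10 * log10(Q / (4 * pi * r^2))
Compute 4 * pi * r^2 = 4 * pi * 19.1^2 = 4584.3377
Compute Q / denom = 1 / 4584.3377 = 0.00021813
Compute 10 * log10(0.00021813) = -36.6128
SPL = 98.3 + (-36.6128) = 61.69

61.69 dB


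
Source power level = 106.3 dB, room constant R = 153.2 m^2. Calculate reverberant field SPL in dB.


Given values:
  Lw = 106.3 dB, R = 153.2 m^2
Formula: SPL = Lw + 10 * log10(4 / R)
Compute 4 / R = 4 / 153.2 = 0.02611
Compute 10 * log10(0.02611) = -15.8319
SPL = 106.3 + (-15.8319) = 90.47

90.47 dB


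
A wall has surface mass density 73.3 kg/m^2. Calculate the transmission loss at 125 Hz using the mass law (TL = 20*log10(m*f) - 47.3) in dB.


Given values:
  m = 73.3 kg/m^2, f = 125 Hz
Formula: TL = 20 * log10(m * f) - 47.3
Compute m * f = 73.3 * 125 = 9162.5
Compute log10(9162.5) = 3.962014
Compute 20 * 3.962014 = 79.2403
TL = 79.2403 - 47.3 = 31.94

31.94 dB


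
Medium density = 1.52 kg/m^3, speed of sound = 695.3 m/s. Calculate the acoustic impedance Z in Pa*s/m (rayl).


Given values:
  rho = 1.52 kg/m^3
  c = 695.3 m/s
Formula: Z = rho * c
Z = 1.52 * 695.3
Z = 1056.86

1056.86 rayl


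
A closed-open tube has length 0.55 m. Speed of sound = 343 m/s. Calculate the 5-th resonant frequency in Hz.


Given values:
  Tube type: closed-open, L = 0.55 m, c = 343 m/s, n = 5
Formula: f_n = (2n - 1) * c / (4 * L)
Compute 2n - 1 = 2*5 - 1 = 9
Compute 4 * L = 4 * 0.55 = 2.2
f = 9 * 343 / 2.2
f = 1403.18

1403.18 Hz


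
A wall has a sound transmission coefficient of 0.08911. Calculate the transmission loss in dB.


Given values:
  tau = 0.08911
Formula: TL = 10 * log10(1 / tau)
Compute 1 / tau = 1 / 0.08911 = 11.2221
Compute log10(11.2221) = 1.050074
TL = 10 * 1.050074 = 10.5

10.5 dB


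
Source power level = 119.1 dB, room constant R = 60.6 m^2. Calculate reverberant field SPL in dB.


Given values:
  Lw = 119.1 dB, R = 60.6 m^2
Formula: SPL = Lw + 10 * log10(4 / R)
Compute 4 / R = 4 / 60.6 = 0.066007
Compute 10 * log10(0.066007) = -11.8041
SPL = 119.1 + (-11.8041) = 107.3

107.3 dB


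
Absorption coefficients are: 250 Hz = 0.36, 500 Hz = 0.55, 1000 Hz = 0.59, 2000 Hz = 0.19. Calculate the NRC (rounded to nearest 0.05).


Given values:
  a_250 = 0.36, a_500 = 0.55
  a_1000 = 0.59, a_2000 = 0.19
Formula: NRC = (a250 + a500 + a1000 + a2000) / 4
Sum = 0.36 + 0.55 + 0.59 + 0.19 = 1.69
NRC = 1.69 / 4 = 0.4225
Rounded to nearest 0.05: 0.4

0.4


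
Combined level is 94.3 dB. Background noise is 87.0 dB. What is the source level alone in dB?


Given values:
  L_total = 94.3 dB, L_bg = 87.0 dB
Formula: L_source = 10 * log10(10^(L_total/10) - 10^(L_bg/10))
Convert to linear:
  10^(94.3/10) = 2691534803.9269
  10^(87.0/10) = 501187233.6273
Difference: 2691534803.9269 - 501187233.6273 = 2190347570.2996
L_source = 10 * log10(2190347570.2996) = 93.41

93.41 dB


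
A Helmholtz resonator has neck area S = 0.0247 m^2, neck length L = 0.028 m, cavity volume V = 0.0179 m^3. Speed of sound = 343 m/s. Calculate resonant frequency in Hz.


Given values:
  S = 0.0247 m^2, L = 0.028 m, V = 0.0179 m^3, c = 343 m/s
Formula: f = (c / (2*pi)) * sqrt(S / (V * L))
Compute V * L = 0.0179 * 0.028 = 0.0005012
Compute S / (V * L) = 0.0247 / 0.0005012 = 49.2817
Compute sqrt(49.2817) = 7.020093
Compute c / (2*pi) = 343 / 6.283185 = 54.590148
f = 54.590148 * 7.020093 = 383.23

383.23 Hz


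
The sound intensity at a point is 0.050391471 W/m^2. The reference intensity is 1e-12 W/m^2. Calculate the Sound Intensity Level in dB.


Given values:
  I = 0.050391471 W/m^2
  I_ref = 1e-12 W/m^2
Formula: SIL = 10 * log10(I / I_ref)
Compute ratio: I / I_ref = 50391471000
Compute log10: log10(50391471000) = 10.702357
Multiply: SIL = 10 * 10.702357 = 107.02

107.02 dB


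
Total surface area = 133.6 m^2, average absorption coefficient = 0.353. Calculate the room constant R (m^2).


Given values:
  S = 133.6 m^2, alpha = 0.353
Formula: R = S * alpha / (1 - alpha)
Numerator: 133.6 * 0.353 = 47.1608
Denominator: 1 - 0.353 = 0.647
R = 47.1608 / 0.647 = 72.89

72.89 m^2


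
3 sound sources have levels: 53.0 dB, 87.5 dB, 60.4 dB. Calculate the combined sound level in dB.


Formula: L_total = 10 * log10( sum(10^(Li/10)) )
  Source 1: 10^(53.0/10) = 199526.2315
  Source 2: 10^(87.5/10) = 562341325.1903
  Source 3: 10^(60.4/10) = 1096478.1961
Sum of linear values = 563637329.6179
L_total = 10 * log10(563637329.6179) = 87.51

87.51 dB


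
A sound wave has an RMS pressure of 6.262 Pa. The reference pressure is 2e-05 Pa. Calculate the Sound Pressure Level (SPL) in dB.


Given values:
  p = 6.262 Pa
  p_ref = 2e-05 Pa
Formula: SPL = 20 * log10(p / p_ref)
Compute ratio: p / p_ref = 6.262 / 2e-05 = 313100
Compute log10: log10(313100) = 5.495683
Multiply: SPL = 20 * 5.495683 = 109.91

109.91 dB


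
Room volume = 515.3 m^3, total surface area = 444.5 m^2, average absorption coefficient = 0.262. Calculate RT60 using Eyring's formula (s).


Given values:
  V = 515.3 m^3, S = 444.5 m^2, alpha = 0.262
Formula: RT60 = 0.161 * V / (-S * ln(1 - alpha))
Compute ln(1 - 0.262) = ln(0.738) = -0.303811
Denominator: -444.5 * -0.303811 = 135.044
Numerator: 0.161 * 515.3 = 82.9633
RT60 = 82.9633 / 135.044 = 0.614

0.614 s


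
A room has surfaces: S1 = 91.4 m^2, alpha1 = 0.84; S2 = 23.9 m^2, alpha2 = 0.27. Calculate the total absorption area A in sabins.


Given surfaces:
  Surface 1: 91.4 * 0.84 = 76.776
  Surface 2: 23.9 * 0.27 = 6.453
Formula: A = sum(Si * alpha_i)
A = 76.776 + 6.453
A = 83.23

83.23 sabins


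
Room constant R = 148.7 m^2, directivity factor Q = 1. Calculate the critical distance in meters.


Given values:
  R = 148.7 m^2, Q = 1
Formula: d_c = 0.141 * sqrt(Q * R)
Compute Q * R = 1 * 148.7 = 148.7
Compute sqrt(148.7) = 12.1943
d_c = 0.141 * 12.1943 = 1.719

1.719 m


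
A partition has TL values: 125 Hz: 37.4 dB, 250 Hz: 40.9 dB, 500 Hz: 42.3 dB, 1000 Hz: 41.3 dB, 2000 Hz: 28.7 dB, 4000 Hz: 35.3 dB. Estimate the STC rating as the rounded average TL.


Given TL values at each frequency:
  125 Hz: 37.4 dB
  250 Hz: 40.9 dB
  500 Hz: 42.3 dB
  1000 Hz: 41.3 dB
  2000 Hz: 28.7 dB
  4000 Hz: 35.3 dB
Formula: STC ~ round(average of TL values)
Sum = 37.4 + 40.9 + 42.3 + 41.3 + 28.7 + 35.3 = 225.9
Average = 225.9 / 6 = 37.65
Rounded: 38

38


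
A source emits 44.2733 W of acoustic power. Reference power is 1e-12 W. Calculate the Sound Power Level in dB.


Given values:
  W = 44.2733 W
  W_ref = 1e-12 W
Formula: SWL = 10 * log10(W / W_ref)
Compute ratio: W / W_ref = 44273300000000
Compute log10: log10(44273300000000) = 13.646142
Multiply: SWL = 10 * 13.646142 = 136.46

136.46 dB


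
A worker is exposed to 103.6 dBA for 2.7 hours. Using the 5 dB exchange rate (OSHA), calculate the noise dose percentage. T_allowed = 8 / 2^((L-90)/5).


Given values:
  L = 103.6 dBA, T = 2.7 hours
Formula: T_allowed = 8 / 2^((L - 90) / 5)
Compute exponent: (103.6 - 90) / 5 = 2.72
Compute 2^(2.72) = 6.588728
T_allowed = 8 / 6.588728 = 1.214195 hours
Dose = (T / T_allowed) * 100
Dose = (2.7 / 1.214195) * 100 = 222.37

222.37 %


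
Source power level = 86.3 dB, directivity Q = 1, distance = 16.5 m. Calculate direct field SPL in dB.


Given values:
  Lw = 86.3 dB, Q = 1, r = 16.5 m
Formula: SPL = Lw + 10 * log10(Q / (4 * pi * r^2))
Compute 4 * pi * r^2 = 4 * pi * 16.5^2 = 3421.1944
Compute Q / denom = 1 / 3421.1944 = 0.0002923
Compute 10 * log10(0.0002923) = -35.3417
SPL = 86.3 + (-35.3417) = 50.96

50.96 dB


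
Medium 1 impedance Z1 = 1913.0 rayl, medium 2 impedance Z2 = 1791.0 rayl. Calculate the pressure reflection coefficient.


Given values:
  Z1 = 1913.0 rayl, Z2 = 1791.0 rayl
Formula: R = (Z2 - Z1) / (Z2 + Z1)
Numerator: Z2 - Z1 = 1791.0 - 1913.0 = -122.0
Denominator: Z2 + Z1 = 1791.0 + 1913.0 = 3704.0
R = -122.0 / 3704.0 = -0.0329

-0.0329


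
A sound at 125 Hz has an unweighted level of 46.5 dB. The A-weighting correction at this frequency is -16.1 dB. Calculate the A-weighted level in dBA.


Given values:
  SPL = 46.5 dB
  A-weighting at 125 Hz = -16.1 dB
Formula: L_A = SPL + A_weight
L_A = 46.5 + (-16.1)
L_A = 30.4

30.4 dBA


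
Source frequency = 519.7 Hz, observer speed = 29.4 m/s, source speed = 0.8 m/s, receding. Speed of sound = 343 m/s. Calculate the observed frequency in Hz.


Given values:
  f_s = 519.7 Hz, v_o = 29.4 m/s, v_s = 0.8 m/s
  Direction: receding
Formula: f_o = f_s * (c - v_o) / (c + v_s)
Numerator: c - v_o = 343 - 29.4 = 313.6
Denominator: c + v_s = 343 + 0.8 = 343.8
f_o = 519.7 * 313.6 / 343.8 = 474.05

474.05 Hz


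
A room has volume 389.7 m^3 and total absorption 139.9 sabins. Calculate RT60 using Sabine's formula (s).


Given values:
  V = 389.7 m^3
  A = 139.9 sabins
Formula: RT60 = 0.161 * V / A
Numerator: 0.161 * 389.7 = 62.7417
RT60 = 62.7417 / 139.9 = 0.448

0.448 s


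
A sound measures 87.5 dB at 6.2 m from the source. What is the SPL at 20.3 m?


Given values:
  SPL1 = 87.5 dB, r1 = 6.2 m, r2 = 20.3 m
Formula: SPL2 = SPL1 - 20 * log10(r2 / r1)
Compute ratio: r2 / r1 = 20.3 / 6.2 = 3.2742
Compute log10: log10(3.2742) = 0.515105
Compute drop: 20 * 0.515105 = 10.3021
SPL2 = 87.5 - 10.3021 = 77.2

77.2 dB


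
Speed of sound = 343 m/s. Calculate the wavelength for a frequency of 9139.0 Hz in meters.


Given values:
  c = 343 m/s, f = 9139.0 Hz
Formula: lambda = c / f
lambda = 343 / 9139.0
lambda = 0.0375

0.0375 m


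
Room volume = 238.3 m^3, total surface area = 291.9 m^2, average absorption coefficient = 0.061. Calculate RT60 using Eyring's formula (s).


Given values:
  V = 238.3 m^3, S = 291.9 m^2, alpha = 0.061
Formula: RT60 = 0.161 * V / (-S * ln(1 - alpha))
Compute ln(1 - 0.061) = ln(0.939) = -0.06294
Denominator: -291.9 * -0.06294 = 18.3722
Numerator: 0.161 * 238.3 = 38.3663
RT60 = 38.3663 / 18.3722 = 2.088

2.088 s


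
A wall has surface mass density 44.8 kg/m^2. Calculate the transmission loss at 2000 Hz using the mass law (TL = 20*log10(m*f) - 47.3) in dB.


Given values:
  m = 44.8 kg/m^2, f = 2000 Hz
Formula: TL = 20 * log10(m * f) - 47.3
Compute m * f = 44.8 * 2000 = 89600.0
Compute log10(89600.0) = 4.952308
Compute 20 * 4.952308 = 99.0462
TL = 99.0462 - 47.3 = 51.75

51.75 dB


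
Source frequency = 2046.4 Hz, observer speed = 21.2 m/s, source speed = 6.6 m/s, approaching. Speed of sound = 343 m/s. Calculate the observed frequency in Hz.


Given values:
  f_s = 2046.4 Hz, v_o = 21.2 m/s, v_s = 6.6 m/s
  Direction: approaching
Formula: f_o = f_s * (c + v_o) / (c - v_s)
Numerator: c + v_o = 343 + 21.2 = 364.2
Denominator: c - v_s = 343 - 6.6 = 336.4
f_o = 2046.4 * 364.2 / 336.4 = 2215.51

2215.51 Hz


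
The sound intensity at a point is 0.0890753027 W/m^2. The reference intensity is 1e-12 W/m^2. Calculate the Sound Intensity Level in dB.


Given values:
  I = 0.0890753027 W/m^2
  I_ref = 1e-12 W/m^2
Formula: SIL = 10 * log10(I / I_ref)
Compute ratio: I / I_ref = 89075302700
Compute log10: log10(89075302700) = 10.949757
Multiply: SIL = 10 * 10.949757 = 109.5

109.5 dB


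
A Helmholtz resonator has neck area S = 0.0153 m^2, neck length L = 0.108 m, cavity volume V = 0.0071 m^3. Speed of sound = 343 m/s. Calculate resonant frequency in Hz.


Given values:
  S = 0.0153 m^2, L = 0.108 m, V = 0.0071 m^3, c = 343 m/s
Formula: f = (c / (2*pi)) * sqrt(S / (V * L))
Compute V * L = 0.0071 * 0.108 = 0.0007668
Compute S / (V * L) = 0.0153 / 0.0007668 = 19.9531
Compute sqrt(19.9531) = 4.466889
Compute c / (2*pi) = 343 / 6.283185 = 54.590148
f = 54.590148 * 4.466889 = 243.85

243.85 Hz


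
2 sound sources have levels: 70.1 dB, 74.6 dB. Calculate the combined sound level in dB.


Formula: L_total = 10 * log10( sum(10^(Li/10)) )
  Source 1: 10^(70.1/10) = 10232929.9228
  Source 2: 10^(74.6/10) = 28840315.0313
Sum of linear values = 39073244.9541
L_total = 10 * log10(39073244.9541) = 75.92

75.92 dB


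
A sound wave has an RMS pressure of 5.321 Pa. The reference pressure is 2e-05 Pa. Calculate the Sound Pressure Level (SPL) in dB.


Given values:
  p = 5.321 Pa
  p_ref = 2e-05 Pa
Formula: SPL = 20 * log10(p / p_ref)
Compute ratio: p / p_ref = 5.321 / 2e-05 = 266050
Compute log10: log10(266050) = 5.424963
Multiply: SPL = 20 * 5.424963 = 108.5

108.5 dB


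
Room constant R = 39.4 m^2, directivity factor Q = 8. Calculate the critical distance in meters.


Given values:
  R = 39.4 m^2, Q = 8
Formula: d_c = 0.141 * sqrt(Q * R)
Compute Q * R = 8 * 39.4 = 315.2
Compute sqrt(315.2) = 17.7539
d_c = 0.141 * 17.7539 = 2.503

2.503 m


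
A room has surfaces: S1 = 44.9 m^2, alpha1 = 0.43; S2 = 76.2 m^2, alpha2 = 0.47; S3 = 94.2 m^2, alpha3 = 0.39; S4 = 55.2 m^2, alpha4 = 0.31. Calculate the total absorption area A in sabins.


Given surfaces:
  Surface 1: 44.9 * 0.43 = 19.307
  Surface 2: 76.2 * 0.47 = 35.814
  Surface 3: 94.2 * 0.39 = 36.738
  Surface 4: 55.2 * 0.31 = 17.112
Formula: A = sum(Si * alpha_i)
A = 19.307 + 35.814 + 36.738 + 17.112
A = 108.97

108.97 sabins


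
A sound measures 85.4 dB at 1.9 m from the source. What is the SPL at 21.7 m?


Given values:
  SPL1 = 85.4 dB, r1 = 1.9 m, r2 = 21.7 m
Formula: SPL2 = SPL1 - 20 * log10(r2 / r1)
Compute ratio: r2 / r1 = 21.7 / 1.9 = 11.4211
Compute log10: log10(11.4211) = 1.057708
Compute drop: 20 * 1.057708 = 21.1542
SPL2 = 85.4 - 21.1542 = 64.25

64.25 dB


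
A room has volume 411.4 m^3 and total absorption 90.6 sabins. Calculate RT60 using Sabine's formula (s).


Given values:
  V = 411.4 m^3
  A = 90.6 sabins
Formula: RT60 = 0.161 * V / A
Numerator: 0.161 * 411.4 = 66.2354
RT60 = 66.2354 / 90.6 = 0.731

0.731 s


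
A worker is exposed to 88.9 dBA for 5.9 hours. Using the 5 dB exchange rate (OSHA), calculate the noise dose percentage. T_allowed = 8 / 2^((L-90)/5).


Given values:
  L = 88.9 dBA, T = 5.9 hours
Formula: T_allowed = 8 / 2^((L - 90) / 5)
Compute exponent: (88.9 - 90) / 5 = -0.22
Compute 2^(-0.22) = 0.858565
T_allowed = 8 / 0.858565 = 9.317873 hours
Dose = (T / T_allowed) * 100
Dose = (5.9 / 9.317873) * 100 = 63.32

63.32 %


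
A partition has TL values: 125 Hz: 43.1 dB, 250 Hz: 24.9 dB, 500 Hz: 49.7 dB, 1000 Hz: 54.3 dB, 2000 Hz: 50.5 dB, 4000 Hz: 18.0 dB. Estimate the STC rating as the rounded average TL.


Given TL values at each frequency:
  125 Hz: 43.1 dB
  250 Hz: 24.9 dB
  500 Hz: 49.7 dB
  1000 Hz: 54.3 dB
  2000 Hz: 50.5 dB
  4000 Hz: 18.0 dB
Formula: STC ~ round(average of TL values)
Sum = 43.1 + 24.9 + 49.7 + 54.3 + 50.5 + 18.0 = 240.5
Average = 240.5 / 6 = 40.08
Rounded: 40

40


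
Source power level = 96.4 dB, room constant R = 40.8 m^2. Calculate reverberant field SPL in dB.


Given values:
  Lw = 96.4 dB, R = 40.8 m^2
Formula: SPL = Lw + 10 * log10(4 / R)
Compute 4 / R = 4 / 40.8 = 0.098039
Compute 10 * log10(0.098039) = -10.086
SPL = 96.4 + (-10.086) = 86.31

86.31 dB


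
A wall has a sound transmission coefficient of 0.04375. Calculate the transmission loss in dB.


Given values:
  tau = 0.04375
Formula: TL = 10 * log10(1 / tau)
Compute 1 / tau = 1 / 0.04375 = 22.8571
Compute log10(22.8571) = 1.359021
TL = 10 * 1.359021 = 13.59

13.59 dB


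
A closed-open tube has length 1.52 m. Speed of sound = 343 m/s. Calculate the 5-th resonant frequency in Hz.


Given values:
  Tube type: closed-open, L = 1.52 m, c = 343 m/s, n = 5
Formula: f_n = (2n - 1) * c / (4 * L)
Compute 2n - 1 = 2*5 - 1 = 9
Compute 4 * L = 4 * 1.52 = 6.08
f = 9 * 343 / 6.08
f = 507.73

507.73 Hz


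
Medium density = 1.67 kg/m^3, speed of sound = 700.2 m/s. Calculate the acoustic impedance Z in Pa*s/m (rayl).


Given values:
  rho = 1.67 kg/m^3
  c = 700.2 m/s
Formula: Z = rho * c
Z = 1.67 * 700.2
Z = 1169.33

1169.33 rayl


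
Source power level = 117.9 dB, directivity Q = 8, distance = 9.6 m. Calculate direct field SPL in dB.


Given values:
  Lw = 117.9 dB, Q = 8, r = 9.6 m
Formula: SPL = Lw + 10 * log10(Q / (4 * pi * r^2))
Compute 4 * pi * r^2 = 4 * pi * 9.6^2 = 1158.1167
Compute Q / denom = 8 / 1158.1167 = 0.00690777
Compute 10 * log10(0.00690777) = -21.6066
SPL = 117.9 + (-21.6066) = 96.29

96.29 dB


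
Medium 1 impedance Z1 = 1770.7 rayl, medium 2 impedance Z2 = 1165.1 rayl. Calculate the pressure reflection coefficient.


Given values:
  Z1 = 1770.7 rayl, Z2 = 1165.1 rayl
Formula: R = (Z2 - Z1) / (Z2 + Z1)
Numerator: Z2 - Z1 = 1165.1 - 1770.7 = -605.6
Denominator: Z2 + Z1 = 1165.1 + 1770.7 = 2935.8
R = -605.6 / 2935.8 = -0.2063

-0.2063


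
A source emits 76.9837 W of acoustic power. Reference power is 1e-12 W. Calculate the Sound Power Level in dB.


Given values:
  W = 76.9837 W
  W_ref = 1e-12 W
Formula: SWL = 10 * log10(W / W_ref)
Compute ratio: W / W_ref = 76983700000000
Compute log10: log10(76983700000000) = 13.886399
Multiply: SWL = 10 * 13.886399 = 138.86

138.86 dB


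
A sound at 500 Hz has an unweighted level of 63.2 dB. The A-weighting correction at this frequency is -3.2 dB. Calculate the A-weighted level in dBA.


Given values:
  SPL = 63.2 dB
  A-weighting at 500 Hz = -3.2 dB
Formula: L_A = SPL + A_weight
L_A = 63.2 + (-3.2)
L_A = 60.0

60.0 dBA


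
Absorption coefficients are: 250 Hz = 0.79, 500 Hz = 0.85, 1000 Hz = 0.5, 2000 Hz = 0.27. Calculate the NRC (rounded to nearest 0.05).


Given values:
  a_250 = 0.79, a_500 = 0.85
  a_1000 = 0.5, a_2000 = 0.27
Formula: NRC = (a250 + a500 + a1000 + a2000) / 4
Sum = 0.79 + 0.85 + 0.5 + 0.27 = 2.41
NRC = 2.41 / 4 = 0.6025
Rounded to nearest 0.05: 0.6

0.6


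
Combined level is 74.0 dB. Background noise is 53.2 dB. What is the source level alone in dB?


Given values:
  L_total = 74.0 dB, L_bg = 53.2 dB
Formula: L_source = 10 * log10(10^(L_total/10) - 10^(L_bg/10))
Convert to linear:
  10^(74.0/10) = 25118864.3151
  10^(53.2/10) = 208929.6131
Difference: 25118864.3151 - 208929.6131 = 24909934.702
L_source = 10 * log10(24909934.702) = 73.96

73.96 dB


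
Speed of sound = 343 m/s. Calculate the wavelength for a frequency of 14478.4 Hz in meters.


Given values:
  c = 343 m/s, f = 14478.4 Hz
Formula: lambda = c / f
lambda = 343 / 14478.4
lambda = 0.0237

0.0237 m


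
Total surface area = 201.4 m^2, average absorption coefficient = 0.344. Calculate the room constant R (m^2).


Given values:
  S = 201.4 m^2, alpha = 0.344
Formula: R = S * alpha / (1 - alpha)
Numerator: 201.4 * 0.344 = 69.2816
Denominator: 1 - 0.344 = 0.656
R = 69.2816 / 0.656 = 105.61

105.61 m^2


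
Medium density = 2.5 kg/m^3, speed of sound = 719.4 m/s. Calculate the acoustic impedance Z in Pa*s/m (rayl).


Given values:
  rho = 2.5 kg/m^3
  c = 719.4 m/s
Formula: Z = rho * c
Z = 2.5 * 719.4
Z = 1798.5

1798.5 rayl


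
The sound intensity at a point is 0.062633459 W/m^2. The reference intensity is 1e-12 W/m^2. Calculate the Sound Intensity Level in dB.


Given values:
  I = 0.062633459 W/m^2
  I_ref = 1e-12 W/m^2
Formula: SIL = 10 * log10(I / I_ref)
Compute ratio: I / I_ref = 62633459000
Compute log10: log10(62633459000) = 10.796806
Multiply: SIL = 10 * 10.796806 = 107.97

107.97 dB


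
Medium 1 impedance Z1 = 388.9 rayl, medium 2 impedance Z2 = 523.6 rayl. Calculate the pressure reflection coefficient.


Given values:
  Z1 = 388.9 rayl, Z2 = 523.6 rayl
Formula: R = (Z2 - Z1) / (Z2 + Z1)
Numerator: Z2 - Z1 = 523.6 - 388.9 = 134.7
Denominator: Z2 + Z1 = 523.6 + 388.9 = 912.5
R = 134.7 / 912.5 = 0.1476

0.1476


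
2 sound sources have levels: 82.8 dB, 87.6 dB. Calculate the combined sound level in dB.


Formula: L_total = 10 * log10( sum(10^(Li/10)) )
  Source 1: 10^(82.8/10) = 190546071.7963
  Source 2: 10^(87.6/10) = 575439937.3372
Sum of linear values = 765986009.1335
L_total = 10 * log10(765986009.1335) = 88.84

88.84 dB


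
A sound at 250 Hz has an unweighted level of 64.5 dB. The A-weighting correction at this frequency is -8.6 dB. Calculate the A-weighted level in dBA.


Given values:
  SPL = 64.5 dB
  A-weighting at 250 Hz = -8.6 dB
Formula: L_A = SPL + A_weight
L_A = 64.5 + (-8.6)
L_A = 55.9

55.9 dBA


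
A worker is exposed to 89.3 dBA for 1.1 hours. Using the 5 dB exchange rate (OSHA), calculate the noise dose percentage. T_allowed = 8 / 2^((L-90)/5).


Given values:
  L = 89.3 dBA, T = 1.1 hours
Formula: T_allowed = 8 / 2^((L - 90) / 5)
Compute exponent: (89.3 - 90) / 5 = -0.14
Compute 2^(-0.14) = 0.907519
T_allowed = 8 / 0.907519 = 8.815242 hours
Dose = (T / T_allowed) * 100
Dose = (1.1 / 8.815242) * 100 = 12.48

12.48 %


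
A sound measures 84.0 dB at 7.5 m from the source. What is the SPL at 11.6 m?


Given values:
  SPL1 = 84.0 dB, r1 = 7.5 m, r2 = 11.6 m
Formula: SPL2 = SPL1 - 20 * log10(r2 / r1)
Compute ratio: r2 / r1 = 11.6 / 7.5 = 1.5467
Compute log10: log10(1.5467) = 0.189406
Compute drop: 20 * 0.189406 = 3.7881
SPL2 = 84.0 - 3.7881 = 80.21

80.21 dB


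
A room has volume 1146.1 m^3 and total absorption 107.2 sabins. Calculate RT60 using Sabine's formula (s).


Given values:
  V = 1146.1 m^3
  A = 107.2 sabins
Formula: RT60 = 0.161 * V / A
Numerator: 0.161 * 1146.1 = 184.5221
RT60 = 184.5221 / 107.2 = 1.721

1.721 s


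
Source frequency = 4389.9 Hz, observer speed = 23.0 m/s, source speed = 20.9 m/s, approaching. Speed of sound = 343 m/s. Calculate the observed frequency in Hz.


Given values:
  f_s = 4389.9 Hz, v_o = 23.0 m/s, v_s = 20.9 m/s
  Direction: approaching
Formula: f_o = f_s * (c + v_o) / (c - v_s)
Numerator: c + v_o = 343 + 23.0 = 366.0
Denominator: c - v_s = 343 - 20.9 = 322.1
f_o = 4389.9 * 366.0 / 322.1 = 4988.21

4988.21 Hz


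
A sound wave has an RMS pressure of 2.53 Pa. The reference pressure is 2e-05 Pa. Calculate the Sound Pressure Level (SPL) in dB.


Given values:
  p = 2.53 Pa
  p_ref = 2e-05 Pa
Formula: SPL = 20 * log10(p / p_ref)
Compute ratio: p / p_ref = 2.53 / 2e-05 = 126500
Compute log10: log10(126500) = 5.102091
Multiply: SPL = 20 * 5.102091 = 102.04

102.04 dB


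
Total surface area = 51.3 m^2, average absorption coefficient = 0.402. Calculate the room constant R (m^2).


Given values:
  S = 51.3 m^2, alpha = 0.402
Formula: R = S * alpha / (1 - alpha)
Numerator: 51.3 * 0.402 = 20.6226
Denominator: 1 - 0.402 = 0.598
R = 20.6226 / 0.598 = 34.49

34.49 m^2


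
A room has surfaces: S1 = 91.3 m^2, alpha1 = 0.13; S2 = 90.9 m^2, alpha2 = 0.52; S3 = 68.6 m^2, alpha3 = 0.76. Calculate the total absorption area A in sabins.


Given surfaces:
  Surface 1: 91.3 * 0.13 = 11.869
  Surface 2: 90.9 * 0.52 = 47.268
  Surface 3: 68.6 * 0.76 = 52.136
Formula: A = sum(Si * alpha_i)
A = 11.869 + 47.268 + 52.136
A = 111.27

111.27 sabins


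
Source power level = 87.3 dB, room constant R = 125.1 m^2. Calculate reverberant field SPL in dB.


Given values:
  Lw = 87.3 dB, R = 125.1 m^2
Formula: SPL = Lw + 10 * log10(4 / R)
Compute 4 / R = 4 / 125.1 = 0.031974
Compute 10 * log10(0.031974) = -14.952
SPL = 87.3 + (-14.952) = 72.35

72.35 dB
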